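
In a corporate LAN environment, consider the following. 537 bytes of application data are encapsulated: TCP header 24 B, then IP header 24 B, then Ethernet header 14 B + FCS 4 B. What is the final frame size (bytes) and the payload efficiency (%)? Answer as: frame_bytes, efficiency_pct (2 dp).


TCP segment = 537 + 24 = 561 B
IP packet = 561 + 24 = 585 B
Ethernet frame = 585 + 14 + 4 = 603 B
Efficiency = app / frame = 537 / 603 = 0.890547 = 89.0547% -> 89.05% (2 dp)

603, 89.05


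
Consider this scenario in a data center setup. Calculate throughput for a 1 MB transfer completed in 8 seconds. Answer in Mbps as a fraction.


Given: file = 1 MB, time = 8 s
File in Mb = 1 * 8 = 8 Mb
Throughput = 8 / 8 Mbps
Throughput = 1 Mbps

1


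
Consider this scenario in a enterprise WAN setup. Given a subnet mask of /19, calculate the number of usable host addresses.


Given: subnet mask /19
Host bits = 32 - 19 = 13
Total addresses = 2^13 = 8192
Usable hosts = 8192 - 2 (network + broadcast) = 8190

8190


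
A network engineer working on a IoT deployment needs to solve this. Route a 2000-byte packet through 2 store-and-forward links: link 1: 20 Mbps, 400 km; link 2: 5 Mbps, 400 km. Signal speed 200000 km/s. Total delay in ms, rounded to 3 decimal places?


Packet = 2000 bytes = 16000 bits. Store-and-forward: sum (t_trans + t_prop) per link.
Link 1: t_trans = 16000/(20*10^6) s = 0.8000 ms; t_prop = 400/200000 s = 2.0000 ms; subtotal = 2.8000 ms
Link 2: t_trans = 16000/(5*10^6) s = 3.2000 ms; t_prop = 400/200000 s = 2.0000 ms; subtotal = 5.2000 ms
End-to-end = 2.8000 + 5.2000 = 8.0000 ms -> 8.000 ms (3 dp)

8.000


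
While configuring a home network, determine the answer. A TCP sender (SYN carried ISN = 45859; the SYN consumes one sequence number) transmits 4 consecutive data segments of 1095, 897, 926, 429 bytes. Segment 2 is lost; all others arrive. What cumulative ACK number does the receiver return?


SYN uses sequence number 45859; first data byte = ISN + 1 = 45860.
Segment 1: SEQ = 45860, len = 1095 B, covers [45860, 46954]
Segment 2: SEQ = 46955, len = 897 B, covers [46955, 47851] [LOST]
Segment 3: SEQ = 47852, len = 926 B, covers [47852, 48777]
Segment 4: SEQ = 48778, len = 429 B, covers [48778, 49206]
In-order data received: bytes [45860, 46954] (segments 1..1).
Segment 2 missing -> gap begins at byte 46955; later segments buffered out of order.
Cumulative ACK = next expected in-order byte = 45860 + 1095 = 46955

46955


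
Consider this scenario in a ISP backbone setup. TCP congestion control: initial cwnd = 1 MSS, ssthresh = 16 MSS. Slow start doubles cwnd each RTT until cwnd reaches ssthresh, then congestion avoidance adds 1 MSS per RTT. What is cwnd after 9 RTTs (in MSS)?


RTT 0: cwnd = 1 MSS (initial)
RTT 1: cwnd = 2 MSS (slow start, doubled)
RTT 2: cwnd = 4 MSS (slow start, doubled)
RTT 3: cwnd = 8 MSS (slow start, doubled)
RTT 4: cwnd = 16 MSS (slow start, doubled)
RTT 5: cwnd = 17 MSS (congestion avoidance, +1)
RTT 6: cwnd = 18 MSS (congestion avoidance, +1)
RTT 7: cwnd = 19 MSS (congestion avoidance, +1)
RTT 8: cwnd = 20 MSS (congestion avoidance, +1)
RTT 9: cwnd = 21 MSS (congestion avoidance, +1)

21


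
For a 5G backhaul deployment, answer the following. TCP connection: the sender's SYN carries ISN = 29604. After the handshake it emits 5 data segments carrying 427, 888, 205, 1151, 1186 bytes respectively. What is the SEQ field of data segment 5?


The SYN occupies sequence number ISN = 29604, so the first data byte is ISN + 1 = 29605.
SEQ of data segment i = (ISN + 1) + sum of payload sizes of segments 1..i-1.
Segment 1: SEQ = 29605, payload = 427 bytes
Segment 2: SEQ = 30032, payload = 888 bytes
Segment 3: SEQ = 30920, payload = 205 bytes
Segment 4: SEQ = 31125, payload = 1151 bytes
Segment 5: SEQ = 32276, payload = 1186 bytes
SEQ of segment 5 = 29605 + 427 + 888 + 205 + 1151 = 32276

32276


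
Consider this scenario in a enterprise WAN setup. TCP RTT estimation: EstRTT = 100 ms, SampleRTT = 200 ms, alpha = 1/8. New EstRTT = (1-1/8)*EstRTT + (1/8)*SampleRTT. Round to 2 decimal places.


Given: EstRTT = 100 ms, SampleRTT = 200 ms, alpha = 1/8
New EstRTT = (1 - alpha) * EstRTT + alpha * SampleRTT
(7/8) * 100 = 87.5
(1/8) * 200 = 25
New EstRTT = 87.5 + 25 = 112.5 ms -> 112.50 ms (2 dp)

112.50


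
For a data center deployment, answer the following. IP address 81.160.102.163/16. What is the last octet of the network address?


Given: IP = 81.160.102.163, prefix = /16
Subnet mask = 255.255.0.0
Last octet of IP: 163
Last octet of mask: 0
Network last octet = 163 AND 0 = 0

0


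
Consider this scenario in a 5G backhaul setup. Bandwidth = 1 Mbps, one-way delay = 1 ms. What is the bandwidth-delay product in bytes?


Given: bandwidth = 1 Mbps, delay = 1 ms
BDP in bits = 1 * 10^6 * 1 / 1000
BDP in bits = 1000
BDP in bytes = 1000 / 8 = 125

125


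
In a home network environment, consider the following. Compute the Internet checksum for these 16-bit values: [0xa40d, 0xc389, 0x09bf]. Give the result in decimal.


Given words: [0xa40d, 0xc389, 0x09bf]
Step 1: Sum all words
Raw sum = 41997 + 50057 + 2495 = 94549
Step 2: Fold carry: (29013 + 1) = 29014
One's complement = ~29014 & 0xFFFF = 36521

36521


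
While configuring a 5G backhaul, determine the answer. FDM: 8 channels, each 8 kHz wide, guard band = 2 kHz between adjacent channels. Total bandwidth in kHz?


Given: 8 channels, 8 kHz each, guard = 2 kHz
Channel bandwidth = 8 * 8 = 64 kHz
Guard bands = 7 gaps * 2 kHz = 14 kHz
Total = 64 + 14 = 78 kHz

78


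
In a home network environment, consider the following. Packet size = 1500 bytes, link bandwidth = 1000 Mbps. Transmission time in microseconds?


Given: packet = 1500 bytes, bandwidth = 1000 Mbps
Packet in bits = 1500 * 8 = 12000 bits
Bandwidth = 1000 * 10^6 = 1000000000 bps
Time = 12000 / 1000000000 seconds
Time in us = 12000 * 10^6 / 1000000000 = 12

12


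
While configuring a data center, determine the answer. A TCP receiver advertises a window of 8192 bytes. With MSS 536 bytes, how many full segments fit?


Given: RWND = 8192 bytes, MSS = 536 bytes
Full segments = floor(RWND / MSS)
Full segments = floor(8192 / 536)
Full segments = floor(15.2836) = 15

15


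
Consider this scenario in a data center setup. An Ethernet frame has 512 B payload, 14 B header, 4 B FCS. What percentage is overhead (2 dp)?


Given: payload = 512 B, header = 14 B, trailer = 4 B
Overhead bytes = header + trailer = 14 + 4 = 18
Total frame = payload + overhead = 512 + 18 = 530
Overhead % = 18 / 530 * 100 = 3.3962% -> 3.40% (2 dp)

3.40


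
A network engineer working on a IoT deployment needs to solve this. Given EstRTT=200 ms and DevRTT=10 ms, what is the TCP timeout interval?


Given: EstRTT = 200 ms, DevRTT = 10 ms
Timeout = EstRTT + 4 * DevRTT
4 * DevRTT = 4 * 10 = 40
Timeout = 200 + 40 = 240 ms

240


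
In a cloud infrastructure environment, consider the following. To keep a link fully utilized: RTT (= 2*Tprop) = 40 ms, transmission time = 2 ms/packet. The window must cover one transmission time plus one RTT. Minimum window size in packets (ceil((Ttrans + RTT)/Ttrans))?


Given: Ttrans = 2 ms, RTT = 40 ms (= 2 * Tprop, Tprop = 20 ms)
Time until first ACK returns = Ttrans + RTT = 2 + 40 = 42 ms
Need W * Ttrans >= Ttrans + RTT  ->  W >= (Ttrans + RTT) / Ttrans
(Ttrans + RTT) / Ttrans = 42 / 2 = 21
W_min = ceil(21) = 21

21


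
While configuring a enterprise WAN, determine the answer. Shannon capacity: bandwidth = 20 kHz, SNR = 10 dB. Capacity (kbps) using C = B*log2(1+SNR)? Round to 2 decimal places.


Given: B = 20 kHz, SNR = 10 dB
SNR linear = 10^(10/10) = 10
1 + SNR = 11
log2(11) = 3.4594316186
C = 20 * 1000 * 3.4594316186 = 69188.6324 bps
C = 69.188632 kbps -> 69.19 kbps (2 dp)

69.19


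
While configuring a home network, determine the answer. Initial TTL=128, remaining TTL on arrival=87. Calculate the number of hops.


Given: initial TTL = 128, received TTL = 87
Hops = initial TTL - received TTL
Hops = 128 - 87 = 41

41


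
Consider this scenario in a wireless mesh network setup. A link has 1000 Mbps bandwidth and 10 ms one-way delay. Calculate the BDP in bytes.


Given: bandwidth = 1000 Mbps, delay = 10 ms
BDP in bits = 1000 * 10^6 * 10 / 1000
BDP in bits = 10000000
BDP in bytes = 10000000 / 8 = 1250000

1250000


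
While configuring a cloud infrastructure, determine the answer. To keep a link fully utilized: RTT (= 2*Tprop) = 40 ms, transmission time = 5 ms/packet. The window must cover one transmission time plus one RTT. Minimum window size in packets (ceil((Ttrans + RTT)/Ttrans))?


Given: Ttrans = 5 ms, RTT = 40 ms (= 2 * Tprop, Tprop = 20 ms)
Time until first ACK returns = Ttrans + RTT = 5 + 40 = 45 ms
Need W * Ttrans >= Ttrans + RTT  ->  W >= (Ttrans + RTT) / Ttrans
(Ttrans + RTT) / Ttrans = 45 / 5 = 9
W_min = ceil(9) = 9

9


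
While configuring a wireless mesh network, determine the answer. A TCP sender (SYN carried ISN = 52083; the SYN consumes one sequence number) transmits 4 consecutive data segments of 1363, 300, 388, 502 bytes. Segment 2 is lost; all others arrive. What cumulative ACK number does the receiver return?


SYN uses sequence number 52083; first data byte = ISN + 1 = 52084.
Segment 1: SEQ = 52084, len = 1363 B, covers [52084, 53446]
Segment 2: SEQ = 53447, len = 300 B, covers [53447, 53746] [LOST]
Segment 3: SEQ = 53747, len = 388 B, covers [53747, 54134]
Segment 4: SEQ = 54135, len = 502 B, covers [54135, 54636]
In-order data received: bytes [52084, 53446] (segments 1..1).
Segment 2 missing -> gap begins at byte 53447; later segments buffered out of order.
Cumulative ACK = next expected in-order byte = 52084 + 1363 = 53447

53447


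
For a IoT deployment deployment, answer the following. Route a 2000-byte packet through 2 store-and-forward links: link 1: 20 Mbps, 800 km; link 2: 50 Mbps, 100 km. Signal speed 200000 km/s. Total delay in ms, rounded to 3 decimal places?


Packet = 2000 bytes = 16000 bits. Store-and-forward: sum (t_trans + t_prop) per link.
Link 1: t_trans = 16000/(20*10^6) s = 0.8000 ms; t_prop = 800/200000 s = 4.0000 ms; subtotal = 4.8000 ms
Link 2: t_trans = 16000/(50*10^6) s = 0.3200 ms; t_prop = 100/200000 s = 0.5000 ms; subtotal = 0.8200 ms
End-to-end = 4.8000 + 0.8200 = 5.6200 ms -> 5.620 ms (3 dp)

5.620


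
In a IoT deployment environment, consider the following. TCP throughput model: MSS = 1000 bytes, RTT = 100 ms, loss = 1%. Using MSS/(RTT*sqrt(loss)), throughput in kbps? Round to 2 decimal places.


Given: MSS = 1000 bytes, RTT = 100 ms, loss = 1%
RTT in seconds = 100 / 1000 = 0.1
Loss rate = 1% = 0.01
sqrt(loss) = sqrt(0.01) = 0.1
Throughput (bytes/s) = 1000 / (0.1 * 0.1) = 100000.0000
Throughput (kbps) = 100000.0000 * 8 / 1000 = 800.000000 -> 800.00 kbps (2 dp)

800.00


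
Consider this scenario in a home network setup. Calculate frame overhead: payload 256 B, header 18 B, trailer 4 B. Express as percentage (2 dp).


Given: payload = 256 B, header = 18 B, trailer = 4 B
Overhead bytes = header + trailer = 18 + 4 = 22
Total frame = payload + overhead = 256 + 22 = 278
Overhead % = 22 / 278 * 100 = 7.9137% -> 7.91% (2 dp)

7.91


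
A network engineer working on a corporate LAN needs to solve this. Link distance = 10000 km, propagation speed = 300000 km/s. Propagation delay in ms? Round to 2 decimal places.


Given: distance = 10000 km, speed = 300000 km/s
Delay = distance / speed = 10000 / 300000 seconds
Delay in ms = 10000 * 1000 / 300000
Delay = 33.3333 ms
Rounded to 2 dp = 33.33 ms

33.33


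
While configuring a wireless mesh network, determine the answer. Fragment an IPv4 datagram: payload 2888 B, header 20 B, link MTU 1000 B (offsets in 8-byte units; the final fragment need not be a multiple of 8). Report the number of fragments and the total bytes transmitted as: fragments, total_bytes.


Max data per non-final fragment = floor((MTU - header)/8)*8 = floor((1000 - 20)/8)*8 = floor(980/8)*8 = 976 B
Final fragment needs no 8-byte alignment: it can carry up to MTU - header = 980 B
Non-final fragments needed = ceil((payload - 980) / 976) = ceil(1908/976) = ceil(1.9549) = 2
Number of fragments = 2 + 1 = 3
Fragment sizes (data): 2 * 976 B + 936 B (last, 936 <= 980 OK)
Total bytes sent = payload + n_frags * header = 2888 + 3*20 = 2888 + 60 = 2948 B

3, 2948


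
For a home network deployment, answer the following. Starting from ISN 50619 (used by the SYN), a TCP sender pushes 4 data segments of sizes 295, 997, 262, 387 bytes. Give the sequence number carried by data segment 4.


The SYN occupies sequence number ISN = 50619, so the first data byte is ISN + 1 = 50620.
SEQ of data segment i = (ISN + 1) + sum of payload sizes of segments 1..i-1.
Segment 1: SEQ = 50620, payload = 295 bytes
Segment 2: SEQ = 50915, payload = 997 bytes
Segment 3: SEQ = 51912, payload = 262 bytes
Segment 4: SEQ = 52174, payload = 387 bytes
SEQ of segment 4 = 50620 + 295 + 997 + 262 = 52174

52174


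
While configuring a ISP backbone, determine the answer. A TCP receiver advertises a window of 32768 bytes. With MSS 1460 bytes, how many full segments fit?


Given: RWND = 32768 bytes, MSS = 1460 bytes
Full segments = floor(RWND / MSS)
Full segments = floor(32768 / 1460)
Full segments = floor(22.4438) = 22

22


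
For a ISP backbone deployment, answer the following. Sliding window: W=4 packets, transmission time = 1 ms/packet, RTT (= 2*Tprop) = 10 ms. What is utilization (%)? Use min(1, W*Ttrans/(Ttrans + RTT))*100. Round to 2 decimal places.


Given: W = 4, Ttrans = 1 ms, RTT = 10 ms (= 2 * Tprop, Tprop = 5 ms)
Cycle time = Ttrans + RTT = 1 + 10 = 11 ms (first packet sent until its ACK returns)
W * Ttrans = 4 * 1 = 4 ms of sending per cycle
W * Ttrans / (Ttrans + RTT) = 4 / 11 = 0.363636
U = min(1, 0.363636) = 0.363636
U% = 36.36%

36.36


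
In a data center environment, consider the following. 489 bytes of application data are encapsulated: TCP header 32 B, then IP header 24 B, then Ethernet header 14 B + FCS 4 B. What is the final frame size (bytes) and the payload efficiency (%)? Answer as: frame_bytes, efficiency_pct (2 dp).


TCP segment = 489 + 32 = 521 B
IP packet = 521 + 24 = 545 B
Ethernet frame = 545 + 14 + 4 = 563 B
Efficiency = app / frame = 489 / 563 = 0.868561 = 86.8561% -> 86.86% (2 dp)

563, 86.86


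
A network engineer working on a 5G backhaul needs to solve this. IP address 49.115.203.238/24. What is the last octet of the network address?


Given: IP = 49.115.203.238, prefix = /24
Subnet mask = 255.255.255.0
Last octet of IP: 238
Last octet of mask: 0
Network last octet = 238 AND 0 = 0

0


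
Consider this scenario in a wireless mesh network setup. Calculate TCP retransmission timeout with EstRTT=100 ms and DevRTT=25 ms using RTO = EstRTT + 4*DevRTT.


Given: EstRTT = 100 ms, DevRTT = 25 ms
Timeout = EstRTT + 4 * DevRTT
4 * DevRTT = 4 * 25 = 100
Timeout = 100 + 100 = 200 ms

200


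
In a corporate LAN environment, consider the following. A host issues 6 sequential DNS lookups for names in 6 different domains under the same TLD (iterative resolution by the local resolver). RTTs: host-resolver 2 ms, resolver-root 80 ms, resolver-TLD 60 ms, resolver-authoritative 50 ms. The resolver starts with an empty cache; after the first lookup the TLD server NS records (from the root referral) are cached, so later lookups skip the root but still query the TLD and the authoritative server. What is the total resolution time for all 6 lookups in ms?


Lookup 1 (cold cache): local + root + TLD + auth = 2 + 80 + 60 + 50 = 192 ms
Lookups 2..6 (TLD NS cached -> skip root; new domain -> still ask TLD and auth): local + TLD + auth = 2 + 60 + 50 = 112 ms each
Remaining 5 lookups: 5 * 112 = 560 ms
Total = 192 + 560 = 752 ms

752


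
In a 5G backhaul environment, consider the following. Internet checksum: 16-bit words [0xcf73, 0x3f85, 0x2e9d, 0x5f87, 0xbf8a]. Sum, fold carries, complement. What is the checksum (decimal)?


Given words: [0xcf73, 0x3f85, 0x2e9d, 0x5f87, 0xbf8a]
Step 1: Sum all words
Raw sum = 53107 + 16261 + 11933 + 24455 + 49034 = 154790
Step 2: Fold carry: (23718 + 2) = 23720
One's complement = ~23720 & 0xFFFF = 41815

41815


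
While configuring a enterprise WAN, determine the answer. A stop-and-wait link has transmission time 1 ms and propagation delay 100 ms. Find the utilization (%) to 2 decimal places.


Given: Ttrans = 1 ms, Tprop = 100 ms
RTT = 2 * Tprop = 2 * 100 = 200 ms
U = Ttrans / (Ttrans + RTT)
U = 1 / (1 + 200)
U = 1 / 201 = 0.004975
U% = 0.50%

0.50


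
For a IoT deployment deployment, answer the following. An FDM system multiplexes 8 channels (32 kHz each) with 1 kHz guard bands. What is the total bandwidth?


Given: 8 channels, 32 kHz each, guard = 1 kHz
Channel bandwidth = 8 * 32 = 256 kHz
Guard bands = 7 gaps * 1 kHz = 7 kHz
Total = 256 + 7 = 263 kHz

263


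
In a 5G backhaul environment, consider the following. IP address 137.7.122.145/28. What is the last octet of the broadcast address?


Given: IP = 137.7.122.145, prefix = /28
Host bits = 32 - 28 = 4
Network last octet = 145 AND mask = 144
Host part size = 2^4 - 1 = 15
Broadcast last octet = 144 OR 15 = 159

159


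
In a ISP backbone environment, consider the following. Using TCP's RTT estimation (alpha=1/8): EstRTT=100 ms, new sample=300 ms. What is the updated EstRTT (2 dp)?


Given: EstRTT = 100 ms, SampleRTT = 300 ms, alpha = 1/8
New EstRTT = (1 - alpha) * EstRTT + alpha * SampleRTT
(7/8) * 100 = 87.5
(1/8) * 300 = 37.5
New EstRTT = 87.5 + 37.5 = 125 ms -> 125.00 ms (2 dp)

125.00


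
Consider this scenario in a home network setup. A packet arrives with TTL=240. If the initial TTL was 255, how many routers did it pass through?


Given: initial TTL = 255, received TTL = 240
Hops = initial TTL - received TTL
Hops = 255 - 240 = 15

15


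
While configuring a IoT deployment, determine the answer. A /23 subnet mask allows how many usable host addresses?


Given: subnet mask /23
Host bits = 32 - 23 = 9
Total addresses = 2^9 = 512
Usable hosts = 512 - 2 (network + broadcast) = 510

510


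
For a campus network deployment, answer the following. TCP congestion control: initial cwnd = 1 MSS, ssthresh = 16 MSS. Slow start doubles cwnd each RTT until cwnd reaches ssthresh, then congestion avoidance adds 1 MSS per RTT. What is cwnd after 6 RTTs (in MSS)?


RTT 0: cwnd = 1 MSS (initial)
RTT 1: cwnd = 2 MSS (slow start, doubled)
RTT 2: cwnd = 4 MSS (slow start, doubled)
RTT 3: cwnd = 8 MSS (slow start, doubled)
RTT 4: cwnd = 16 MSS (slow start, doubled)
RTT 5: cwnd = 17 MSS (congestion avoidance, +1)
RTT 6: cwnd = 18 MSS (congestion avoidance, +1)

18


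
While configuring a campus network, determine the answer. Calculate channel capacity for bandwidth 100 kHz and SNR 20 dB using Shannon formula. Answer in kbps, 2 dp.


Given: B = 100 kHz, SNR = 20 dB
SNR linear = 10^(20/10) = 100
1 + SNR = 101
log2(101) = 6.6582114828
C = 100 * 1000 * 6.6582114828 = 665821.1483 bps
C = 665.821148 kbps -> 665.82 kbps (2 dp)

665.82


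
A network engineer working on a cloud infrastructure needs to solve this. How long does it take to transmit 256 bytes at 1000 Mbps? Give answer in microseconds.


Given: packet = 256 bytes, bandwidth = 1000 Mbps
Packet in bits = 256 * 8 = 2048 bits
Bandwidth = 1000 * 10^6 = 1000000000 bps
Time = 2048 / 1000000000 seconds
Time in us = 2048 * 10^6 / 1000000000 = 2.048

2.048


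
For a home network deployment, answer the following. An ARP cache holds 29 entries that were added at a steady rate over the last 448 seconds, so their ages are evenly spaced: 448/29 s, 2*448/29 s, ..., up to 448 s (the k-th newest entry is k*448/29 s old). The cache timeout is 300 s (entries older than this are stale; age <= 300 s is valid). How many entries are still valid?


Ages are k * 448/29 s for k = 1..29 (spacing = 15.4483 s).
Entry k is valid iff k * 448/29 <= 300 iff k <= 29 * 300 / 448 = 19.4196
n_valid = floor(19.4196) = 19
(n_stale = 29 - 19 = 10)

19


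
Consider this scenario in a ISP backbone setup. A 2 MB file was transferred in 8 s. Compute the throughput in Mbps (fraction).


Given: file = 2 MB, time = 8 s
File in Mb = 2 * 8 = 16 Mb
Throughput = 16 / 8 Mbps
Throughput = 2 Mbps

2


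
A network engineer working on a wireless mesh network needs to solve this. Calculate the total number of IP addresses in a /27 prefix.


Given: CIDR prefix /27
Host bits = 32 - 27 = 5
Total addresses = 2^5 = 32

32


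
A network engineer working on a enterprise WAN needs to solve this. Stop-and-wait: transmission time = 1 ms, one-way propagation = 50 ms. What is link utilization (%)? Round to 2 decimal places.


Given: Ttrans = 1 ms, Tprop = 50 ms
RTT = 2 * Tprop = 2 * 50 = 100 ms
U = Ttrans / (Ttrans + RTT)
U = 1 / (1 + 100)
U = 1 / 101 = 0.009901
U% = 0.99%

0.99


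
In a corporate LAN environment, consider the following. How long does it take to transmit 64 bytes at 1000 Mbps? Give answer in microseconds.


Given: packet = 64 bytes, bandwidth = 1000 Mbps
Packet in bits = 64 * 8 = 512 bits
Bandwidth = 1000 * 10^6 = 1000000000 bps
Time = 512 / 1000000000 seconds
Time in us = 512 * 10^6 / 1000000000 = 0.512

0.512


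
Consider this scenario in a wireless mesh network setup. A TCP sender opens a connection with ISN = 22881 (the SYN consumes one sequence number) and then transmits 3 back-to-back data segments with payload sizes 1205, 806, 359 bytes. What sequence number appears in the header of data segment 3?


The SYN occupies sequence number ISN = 22881, so the first data byte is ISN + 1 = 22882.
SEQ of data segment i = (ISN + 1) + sum of payload sizes of segments 1..i-1.
Segment 1: SEQ = 22882, payload = 1205 bytes
Segment 2: SEQ = 24087, payload = 806 bytes
Segment 3: SEQ = 24893, payload = 359 bytes
SEQ of segment 3 = 22882 + 1205 + 806 = 24893

24893


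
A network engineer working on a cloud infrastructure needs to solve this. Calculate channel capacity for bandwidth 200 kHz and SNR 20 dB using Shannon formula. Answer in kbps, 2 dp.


Given: B = 200 kHz, SNR = 20 dB
SNR linear = 10^(20/10) = 100
1 + SNR = 101
log2(101) = 6.6582114828
C = 200 * 1000 * 6.6582114828 = 1331642.2966 bps
C = 1331.642297 kbps -> 1331.64 kbps (2 dp)

1331.64


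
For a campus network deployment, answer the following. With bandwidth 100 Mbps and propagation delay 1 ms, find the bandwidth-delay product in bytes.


Given: bandwidth = 100 Mbps, delay = 1 ms
BDP in bits = 100 * 10^6 * 1 / 1000
BDP in bits = 100000
BDP in bytes = 100000 / 8 = 12500

12500


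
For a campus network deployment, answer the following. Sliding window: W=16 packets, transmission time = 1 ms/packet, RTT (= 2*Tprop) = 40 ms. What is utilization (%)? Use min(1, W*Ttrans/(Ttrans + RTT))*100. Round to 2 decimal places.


Given: W = 16, Ttrans = 1 ms, RTT = 40 ms (= 2 * Tprop, Tprop = 20 ms)
Cycle time = Ttrans + RTT = 1 + 40 = 41 ms (first packet sent until its ACK returns)
W * Ttrans = 16 * 1 = 16 ms of sending per cycle
W * Ttrans / (Ttrans + RTT) = 16 / 41 = 0.390244
U = min(1, 0.390244) = 0.390244
U% = 39.02%

39.02


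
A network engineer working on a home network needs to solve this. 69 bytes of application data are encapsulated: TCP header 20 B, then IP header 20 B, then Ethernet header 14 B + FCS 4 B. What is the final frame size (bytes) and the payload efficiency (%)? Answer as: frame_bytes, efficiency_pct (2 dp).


TCP segment = 69 + 20 = 89 B
IP packet = 89 + 20 = 109 B
Ethernet frame = 109 + 14 + 4 = 127 B
Efficiency = app / frame = 69 / 127 = 0.543307 = 54.3307% -> 54.33% (2 dp)

127, 54.33


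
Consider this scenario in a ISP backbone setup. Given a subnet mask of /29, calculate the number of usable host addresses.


Given: subnet mask /29
Host bits = 32 - 29 = 3
Total addresses = 2^3 = 8
Usable hosts = 8 - 2 (network + broadcast) = 6

6


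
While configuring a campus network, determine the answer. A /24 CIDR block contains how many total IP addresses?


Given: CIDR prefix /24
Host bits = 32 - 24 = 8
Total addresses = 2^8 = 256

256


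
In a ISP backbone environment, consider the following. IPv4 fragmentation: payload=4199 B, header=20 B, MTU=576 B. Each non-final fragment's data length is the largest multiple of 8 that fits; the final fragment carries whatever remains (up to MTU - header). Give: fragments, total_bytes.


Max data per non-final fragment = floor((MTU - header)/8)*8 = floor((576 - 20)/8)*8 = floor(556/8)*8 = 552 B
Final fragment needs no 8-byte alignment: it can carry up to MTU - header = 556 B
Non-final fragments needed = ceil((payload - 556) / 552) = ceil(3643/552) = ceil(6.5996) = 7
Number of fragments = 7 + 1 = 8
Fragment sizes (data): 7 * 552 B + 335 B (last, 335 <= 556 OK)
Total bytes sent = payload + n_frags * header = 4199 + 8*20 = 4199 + 160 = 4359 B

8, 4359


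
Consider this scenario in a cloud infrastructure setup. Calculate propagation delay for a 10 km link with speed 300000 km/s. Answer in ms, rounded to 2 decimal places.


Given: distance = 10 km, speed = 300000 km/s
Delay = distance / speed = 10 / 300000 seconds
Delay in ms = 10 * 1000 / 300000
Delay = 0.0333 ms
Rounded to 2 dp = 0.03 ms

0.03


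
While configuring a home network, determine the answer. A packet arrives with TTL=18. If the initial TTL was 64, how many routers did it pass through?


Given: initial TTL = 64, received TTL = 18
Hops = initial TTL - received TTL
Hops = 64 - 18 = 46

46


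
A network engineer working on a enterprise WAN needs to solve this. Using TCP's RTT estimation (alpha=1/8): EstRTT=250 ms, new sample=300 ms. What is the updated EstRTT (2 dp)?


Given: EstRTT = 250 ms, SampleRTT = 300 ms, alpha = 1/8
New EstRTT = (1 - alpha) * EstRTT + alpha * SampleRTT
(7/8) * 250 = 218.75
(1/8) * 300 = 37.5
New EstRTT = 218.75 + 37.5 = 256.25 ms -> 256.25 ms (2 dp)

256.25


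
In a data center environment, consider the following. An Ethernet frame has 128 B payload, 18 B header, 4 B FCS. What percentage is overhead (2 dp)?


Given: payload = 128 B, header = 18 B, trailer = 4 B
Overhead bytes = header + trailer = 18 + 4 = 22
Total frame = payload + overhead = 128 + 22 = 150
Overhead % = 22 / 150 * 100 = 14.6667% -> 14.67% (2 dp)

14.67


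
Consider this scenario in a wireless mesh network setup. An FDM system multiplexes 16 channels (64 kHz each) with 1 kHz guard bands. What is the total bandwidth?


Given: 16 channels, 64 kHz each, guard = 1 kHz
Channel bandwidth = 16 * 64 = 1024 kHz
Guard bands = 15 gaps * 1 kHz = 15 kHz
Total = 1024 + 15 = 1039 kHz

1039


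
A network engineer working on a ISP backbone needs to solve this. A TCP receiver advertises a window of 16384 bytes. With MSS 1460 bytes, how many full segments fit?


Given: RWND = 16384 bytes, MSS = 1460 bytes
Full segments = floor(RWND / MSS)
Full segments = floor(16384 / 1460)
Full segments = floor(11.2219) = 11

11


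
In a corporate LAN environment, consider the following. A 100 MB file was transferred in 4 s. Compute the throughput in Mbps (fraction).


Given: file = 100 MB, time = 4 s
File in Mb = 100 * 8 = 800 Mb
Throughput = 800 / 4 Mbps
Throughput = 200 Mbps

200


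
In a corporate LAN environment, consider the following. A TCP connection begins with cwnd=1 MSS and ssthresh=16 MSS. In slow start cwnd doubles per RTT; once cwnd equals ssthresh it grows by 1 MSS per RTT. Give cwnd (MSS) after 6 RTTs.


RTT 0: cwnd = 1 MSS (initial)
RTT 1: cwnd = 2 MSS (slow start, doubled)
RTT 2: cwnd = 4 MSS (slow start, doubled)
RTT 3: cwnd = 8 MSS (slow start, doubled)
RTT 4: cwnd = 16 MSS (slow start, doubled)
RTT 5: cwnd = 17 MSS (congestion avoidance, +1)
RTT 6: cwnd = 18 MSS (congestion avoidance, +1)

18


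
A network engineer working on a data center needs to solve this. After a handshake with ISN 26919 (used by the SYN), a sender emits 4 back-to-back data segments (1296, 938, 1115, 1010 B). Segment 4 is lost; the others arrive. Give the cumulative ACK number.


SYN uses sequence number 26919; first data byte = ISN + 1 = 26920.
Segment 1: SEQ = 26920, len = 1296 B, covers [26920, 28215]
Segment 2: SEQ = 28216, len = 938 B, covers [28216, 29153]
Segment 3: SEQ = 29154, len = 1115 B, covers [29154, 30268]
Segment 4: SEQ = 30269, len = 1010 B, covers [30269, 31278] [LOST]
In-order data received: bytes [26920, 30268] (segments 1..3).
Segment 4 missing -> gap begins at byte 30269.
Cumulative ACK = next expected in-order byte = 26920 + 1296 + 938 + 1115 = 30269

30269


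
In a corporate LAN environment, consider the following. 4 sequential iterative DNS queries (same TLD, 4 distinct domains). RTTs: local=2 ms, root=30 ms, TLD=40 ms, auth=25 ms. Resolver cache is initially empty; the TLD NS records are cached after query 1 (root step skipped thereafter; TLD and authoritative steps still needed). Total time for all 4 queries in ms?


Lookup 1 (cold cache): local + root + TLD + auth = 2 + 30 + 40 + 25 = 97 ms
Lookups 2..4 (TLD NS cached -> skip root; new domain -> still ask TLD and auth): local + TLD + auth = 2 + 40 + 25 = 67 ms each
Remaining 3 lookups: 3 * 67 = 201 ms
Total = 97 + 201 = 298 ms

298


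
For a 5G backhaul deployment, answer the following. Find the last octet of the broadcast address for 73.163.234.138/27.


Given: IP = 73.163.234.138, prefix = /27
Host bits = 32 - 27 = 5
Network last octet = 138 AND mask = 128
Host part size = 2^5 - 1 = 31
Broadcast last octet = 128 OR 31 = 159

159


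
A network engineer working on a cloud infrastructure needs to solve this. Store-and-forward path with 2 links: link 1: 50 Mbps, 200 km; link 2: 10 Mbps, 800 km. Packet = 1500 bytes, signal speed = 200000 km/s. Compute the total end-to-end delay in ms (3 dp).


Packet = 1500 bytes = 12000 bits. Store-and-forward: sum (t_trans + t_prop) per link.
Link 1: t_trans = 12000/(50*10^6) s = 0.2400 ms; t_prop = 200/200000 s = 1.0000 ms; subtotal = 1.2400 ms
Link 2: t_trans = 12000/(10*10^6) s = 1.2000 ms; t_prop = 800/200000 s = 4.0000 ms; subtotal = 5.2000 ms
End-to-end = 1.2400 + 5.2000 = 6.4400 ms -> 6.440 ms (3 dp)

6.440


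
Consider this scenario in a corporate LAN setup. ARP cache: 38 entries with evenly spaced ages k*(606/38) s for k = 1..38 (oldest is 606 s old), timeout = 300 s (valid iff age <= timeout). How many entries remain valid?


Ages are k * 606/38 s for k = 1..38 (spacing = 15.9474 s).
Entry k is valid iff k * 606/38 <= 300 iff k <= 38 * 300 / 606 = 18.8119
n_valid = floor(18.8119) = 18
(n_stale = 38 - 18 = 20)

18


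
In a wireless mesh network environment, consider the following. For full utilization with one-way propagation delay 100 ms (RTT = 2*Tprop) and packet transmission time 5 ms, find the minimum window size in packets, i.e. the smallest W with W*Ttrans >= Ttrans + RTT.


Given: Ttrans = 5 ms, RTT = 200 ms (= 2 * Tprop, Tprop = 100 ms)
Time until first ACK returns = Ttrans + RTT = 5 + 200 = 205 ms
Need W * Ttrans >= Ttrans + RTT  ->  W >= (Ttrans + RTT) / Ttrans
(Ttrans + RTT) / Ttrans = 205 / 5 = 41
W_min = ceil(41) = 41

41


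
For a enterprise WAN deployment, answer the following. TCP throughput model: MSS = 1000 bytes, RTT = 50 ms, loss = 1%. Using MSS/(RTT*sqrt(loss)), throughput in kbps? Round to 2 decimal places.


Given: MSS = 1000 bytes, RTT = 50 ms, loss = 1%
RTT in seconds = 50 / 1000 = 0.05
Loss rate = 1% = 0.01
sqrt(loss) = sqrt(0.01) = 0.1
Throughput (bytes/s) = 1000 / (0.05 * 0.1) = 200000.0000
Throughput (kbps) = 200000.0000 * 8 / 1000 = 1600.000000 -> 1600.00 kbps (2 dp)

1600.00


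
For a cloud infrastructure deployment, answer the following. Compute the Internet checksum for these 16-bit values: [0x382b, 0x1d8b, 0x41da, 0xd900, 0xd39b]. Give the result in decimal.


Given words: [0x382b, 0x1d8b, 0x41da, 0xd900, 0xd39b]
Step 1: Sum all words
Raw sum = 14379 + 7563 + 16858 + 55552 + 54171 = 148523
Step 2: Fold carry: (17451 + 2) = 17453
One's complement = ~17453 & 0xFFFF = 48082

48082


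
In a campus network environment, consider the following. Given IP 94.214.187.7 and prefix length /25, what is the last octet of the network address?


Given: IP = 94.214.187.7, prefix = /25
Subnet mask = 255.255.255.128
Last octet of IP: 7
Last octet of mask: 128
Network last octet = 7 AND 128 = 0

0


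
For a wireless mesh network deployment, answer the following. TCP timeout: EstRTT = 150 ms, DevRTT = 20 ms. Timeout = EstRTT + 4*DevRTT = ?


Given: EstRTT = 150 ms, DevRTT = 20 ms
Timeout = EstRTT + 4 * DevRTT
4 * DevRTT = 4 * 20 = 80
Timeout = 150 + 80 = 230 ms

230


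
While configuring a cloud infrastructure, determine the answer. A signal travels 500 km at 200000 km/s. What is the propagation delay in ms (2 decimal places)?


Given: distance = 500 km, speed = 200000 km/s
Delay = distance / speed = 500 / 200000 seconds
Delay in ms = 500 * 1000 / 200000
Delay = 2.5000 ms
Rounded to 2 dp = 2.50 ms

2.50


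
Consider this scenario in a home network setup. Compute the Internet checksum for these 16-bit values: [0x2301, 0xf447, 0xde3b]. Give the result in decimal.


Given words: [0x2301, 0xf447, 0xde3b]
Step 1: Sum all words
Raw sum = 8961 + 62535 + 56891 = 128387
Step 2: Fold carry: (62851 + 1) = 62852
One's complement = ~62852 & 0xFFFF = 2683

2683


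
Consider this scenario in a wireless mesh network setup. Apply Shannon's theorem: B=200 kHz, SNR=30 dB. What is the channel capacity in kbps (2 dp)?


Given: B = 200 kHz, SNR = 30 dB
SNR linear = 10^(30/10) = 1000
1 + SNR = 1001
log2(1001) = 9.9672262588
C = 200 * 1000 * 9.9672262588 = 1993445.2518 bps
C = 1993.445252 kbps -> 1993.45 kbps (2 dp)

1993.45


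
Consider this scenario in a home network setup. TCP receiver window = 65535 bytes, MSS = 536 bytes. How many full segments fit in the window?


Given: RWND = 65535 bytes, MSS = 536 bytes
Full segments = floor(RWND / MSS)
Full segments = floor(65535 / 536)
Full segments = floor(122.2668) = 122

122


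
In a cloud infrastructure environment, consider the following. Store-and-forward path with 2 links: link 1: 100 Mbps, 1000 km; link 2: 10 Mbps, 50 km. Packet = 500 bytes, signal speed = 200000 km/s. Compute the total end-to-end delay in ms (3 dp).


Packet = 500 bytes = 4000 bits. Store-and-forward: sum (t_trans + t_prop) per link.
Link 1: t_trans = 4000/(100*10^6) s = 0.0400 ms; t_prop = 1000/200000 s = 5.0000 ms; subtotal = 5.0400 ms
Link 2: t_trans = 4000/(10*10^6) s = 0.4000 ms; t_prop = 50/200000 s = 0.2500 ms; subtotal = 0.6500 ms
End-to-end = 5.0400 + 0.6500 = 5.6900 ms -> 5.690 ms (3 dp)

5.690


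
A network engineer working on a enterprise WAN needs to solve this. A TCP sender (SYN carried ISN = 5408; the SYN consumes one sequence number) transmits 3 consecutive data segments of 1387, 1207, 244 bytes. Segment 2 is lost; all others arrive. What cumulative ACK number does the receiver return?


SYN uses sequence number 5408; first data byte = ISN + 1 = 5409.
Segment 1: SEQ = 5409, len = 1387 B, covers [5409, 6795]
Segment 2: SEQ = 6796, len = 1207 B, covers [6796, 8002] [LOST]
Segment 3: SEQ = 8003, len = 244 B, covers [8003, 8246]
In-order data received: bytes [5409, 6795] (segments 1..1).
Segment 2 missing -> gap begins at byte 6796; later segments buffered out of order.
Cumulative ACK = next expected in-order byte = 5409 + 1387 = 6796

6796


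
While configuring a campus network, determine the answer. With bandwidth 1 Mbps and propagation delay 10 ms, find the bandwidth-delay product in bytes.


Given: bandwidth = 1 Mbps, delay = 10 ms
BDP in bits = 1 * 10^6 * 10 / 1000
BDP in bits = 10000
BDP in bytes = 10000 / 8 = 1250

1250


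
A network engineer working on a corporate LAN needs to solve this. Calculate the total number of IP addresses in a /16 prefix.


Given: CIDR prefix /16
Host bits = 32 - 16 = 16
Total addresses = 2^16 = 65536

65536


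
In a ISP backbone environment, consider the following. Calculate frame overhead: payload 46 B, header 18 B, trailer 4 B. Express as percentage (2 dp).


Given: payload = 46 B, header = 18 B, trailer = 4 B
Overhead bytes = header + trailer = 18 + 4 = 22
Total frame = payload + overhead = 46 + 22 = 68
Overhead % = 22 / 68 * 100 = 32.3529% -> 32.35% (2 dp)

32.35


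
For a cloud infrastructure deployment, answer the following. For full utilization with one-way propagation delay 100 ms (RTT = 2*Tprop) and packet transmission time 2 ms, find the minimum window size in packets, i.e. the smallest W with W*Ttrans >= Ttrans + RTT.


Given: Ttrans = 2 ms, RTT = 200 ms (= 2 * Tprop, Tprop = 100 ms)
Time until first ACK returns = Ttrans + RTT = 2 + 200 = 202 ms
Need W * Ttrans >= Ttrans + RTT  ->  W >= (Ttrans + RTT) / Ttrans
(Ttrans + RTT) / Ttrans = 202 / 2 = 101
W_min = ceil(101) = 101

101


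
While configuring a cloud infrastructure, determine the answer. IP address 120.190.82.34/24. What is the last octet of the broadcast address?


Given: IP = 120.190.82.34, prefix = /24
Host bits = 32 - 24 = 8
Network last octet = 34 AND mask = 0
Host part size = 2^8 - 1 = 255
Broadcast last octet = 0 OR 255 = 255

255


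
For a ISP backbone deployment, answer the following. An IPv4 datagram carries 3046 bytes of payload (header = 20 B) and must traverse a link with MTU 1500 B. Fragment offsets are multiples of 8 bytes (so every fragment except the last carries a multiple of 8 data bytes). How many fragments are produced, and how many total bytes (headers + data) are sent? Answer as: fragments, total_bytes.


Max data per non-final fragment = floor((MTU - header)/8)*8 = floor((1500 - 20)/8)*8 = floor(1480/8)*8 = 1480 B
Final fragment needs no 8-byte alignment: it can carry up to MTU - header = 1480 B
Non-final fragments needed = ceil((payload - 1480) / 1480) = ceil(1566/1480) = ceil(1.0581) = 2
Number of fragments = 2 + 1 = 3
Fragment sizes (data): 2 * 1480 B + 86 B (last, 86 <= 1480 OK)
Total bytes sent = payload + n_frags * header = 3046 + 3*20 = 3046 + 60 = 3106 B

3, 3106


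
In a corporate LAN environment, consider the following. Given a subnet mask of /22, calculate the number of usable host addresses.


Given: subnet mask /22
Host bits = 32 - 22 = 10
Total addresses = 2^10 = 1024
Usable hosts = 1024 - 2 (network + broadcast) = 1022

1022


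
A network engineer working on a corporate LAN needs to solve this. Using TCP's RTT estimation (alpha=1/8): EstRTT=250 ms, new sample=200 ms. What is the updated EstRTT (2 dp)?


Given: EstRTT = 250 ms, SampleRTT = 200 ms, alpha = 1/8
New EstRTT = (1 - alpha) * EstRTT + alpha * SampleRTT
(7/8) * 250 = 218.75
(1/8) * 200 = 25
New EstRTT = 218.75 + 25 = 243.75 ms -> 243.75 ms (2 dp)

243.75


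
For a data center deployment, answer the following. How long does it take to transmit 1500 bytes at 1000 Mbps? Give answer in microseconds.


Given: packet = 1500 bytes, bandwidth = 1000 Mbps
Packet in bits = 1500 * 8 = 12000 bits
Bandwidth = 1000 * 10^6 = 1000000000 bps
Time = 12000 / 1000000000 seconds
Time in us = 12000 * 10^6 / 1000000000 = 12

12


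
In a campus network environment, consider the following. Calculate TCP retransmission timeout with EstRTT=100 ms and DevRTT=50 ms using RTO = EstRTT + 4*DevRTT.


Given: EstRTT = 100 ms, DevRTT = 50 ms
Timeout = EstRTT + 4 * DevRTT
4 * DevRTT = 4 * 50 = 200
Timeout = 100 + 200 = 300 ms

300


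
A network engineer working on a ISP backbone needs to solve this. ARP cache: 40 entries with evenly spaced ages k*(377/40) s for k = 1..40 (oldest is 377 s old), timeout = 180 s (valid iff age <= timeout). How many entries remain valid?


Ages are k * 377/40 s for k = 1..40 (spacing = 9.4250 s).
Entry k is valid iff k * 377/40 <= 180 iff k <= 40 * 180 / 377 = 19.0981
n_valid = floor(19.0981) = 19
(n_stale = 40 - 19 = 21)

19


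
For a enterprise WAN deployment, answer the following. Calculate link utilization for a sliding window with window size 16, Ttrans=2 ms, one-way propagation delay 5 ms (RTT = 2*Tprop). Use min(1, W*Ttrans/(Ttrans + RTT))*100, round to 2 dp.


Given: W = 16, Ttrans = 2 ms, RTT = 10 ms (= 2 * Tprop, Tprop = 5 ms)
Cycle time = Ttrans + RTT = 2 + 10 = 12 ms (first packet sent until its ACK returns)
W * Ttrans = 16 * 2 = 32 ms of sending per cycle
W * Ttrans / (Ttrans + RTT) = 32 / 12 = 2.666667
U = min(1, 2.666667) = 1.000000
U% = 100.00%

100.00
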